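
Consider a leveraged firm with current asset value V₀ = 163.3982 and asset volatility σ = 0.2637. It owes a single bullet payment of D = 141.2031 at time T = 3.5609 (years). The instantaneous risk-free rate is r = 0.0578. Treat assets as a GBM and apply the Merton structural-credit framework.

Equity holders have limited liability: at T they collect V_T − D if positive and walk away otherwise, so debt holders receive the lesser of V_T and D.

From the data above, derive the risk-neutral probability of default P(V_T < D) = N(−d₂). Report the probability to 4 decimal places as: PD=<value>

PD=0.3234

Apply the equity-as-call identities (strike 141.2031, horizon 3.5609 years):
d₁ = [ln(V₀/D) + (r + σ²/2)T] / (σ√T)
   = [ln(163.3982/141.2031) + (0.0578 + 0.5·0.2637²)·3.5609] / (0.2637·√3.5609)
   = [0.145991 + 0.329628] / 0.497611 = 0.955805
d₂ = d₁ − σ√T = 0.955805 − 0.497611 = 0.458194
risk-neutral PD = N(−d₂) = N(-0.458194) = 0.323406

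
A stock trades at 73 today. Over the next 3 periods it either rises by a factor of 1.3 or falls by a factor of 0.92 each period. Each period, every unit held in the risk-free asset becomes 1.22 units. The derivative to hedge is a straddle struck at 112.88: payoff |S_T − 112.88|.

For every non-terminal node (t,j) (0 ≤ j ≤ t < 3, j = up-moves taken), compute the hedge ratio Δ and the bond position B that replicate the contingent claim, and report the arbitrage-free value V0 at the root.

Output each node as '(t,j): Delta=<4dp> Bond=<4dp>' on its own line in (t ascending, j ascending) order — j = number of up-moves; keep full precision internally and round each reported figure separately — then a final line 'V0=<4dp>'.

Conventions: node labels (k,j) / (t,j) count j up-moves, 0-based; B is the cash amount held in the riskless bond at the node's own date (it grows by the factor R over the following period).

No-arbitrage ⇒ martingale measure with p* = (R−d)/(u−d) = 0.7895.
Expiry values: V(3,0)=56.0358, V(3,1)=32.5566, V(3,2)=0.6204, V(3,3)=47.5010
  t=2,j=0: stock 61.7872 → up 80.3234 (V=32.5566), down 56.8442 (V=56.0358). Price 30.7374; hedge Δ=-1.0000, bond B=92.5246.
  t=2,j=1: stock 87.3080 → up 113.5004 (V=0.6204), down 80.3234 (V=32.5566). Price 6.0195; hedge Δ=-0.9626, bond B=90.0623.
  t=2,j=2: stock 123.3700 → up 160.3810 (V=47.5010), down 113.5004 (V=0.6204). Price 30.8454; hedge Δ=1.0000, bond B=-92.5246.
  t=1,j=0: stock 67.1600 → up 87.3080 (V=6.0195), down 61.7872 (V=30.7374). Price 9.1994; hedge Δ=-0.9685, bond B=74.2464.
  t=1,j=1: stock 94.9000 → up 123.3700 (V=30.8454), down 87.3080 (V=6.0195). Price 20.9991; hedge Δ=0.6884, bond B=-44.3322.
  t=0,j=0: stock 73.0000 → up 94.9000 (V=20.9991), down 67.1600 (V=9.1994). Price 15.1762; hedge Δ=0.4254, bond B=-15.8756.
As a check, the time-0 holding Δ(0,0)·S0 + B(0,0) comes to 15.1762 — exactly V0.

(0,0): Delta=0.4254 Bond=-15.8756
(1,0): Delta=-0.9685 Bond=74.2464
(1,1): Delta=0.6884 Bond=-44.3322
(2,0): Delta=-1.0000 Bond=92.5246
(2,1): Delta=-0.9626 Bond=90.0623
(2,2): Delta=1.0000 Bond=-92.5246
V0=15.1762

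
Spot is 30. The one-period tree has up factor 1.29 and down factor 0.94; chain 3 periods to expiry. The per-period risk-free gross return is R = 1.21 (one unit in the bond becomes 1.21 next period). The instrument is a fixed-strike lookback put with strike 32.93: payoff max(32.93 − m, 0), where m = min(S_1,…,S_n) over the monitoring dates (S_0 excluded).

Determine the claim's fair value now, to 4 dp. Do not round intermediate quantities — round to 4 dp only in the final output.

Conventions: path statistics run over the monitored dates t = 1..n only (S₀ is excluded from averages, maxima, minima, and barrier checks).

Set p* = 0.7714 (from d < R < u); the path-dependent value is the discounted p*-expectation over all price paths.
Enumerate all 2^3 = 8 price paths (U = up ×1.29, D = down ×0.94); each path with k up-moves has probability p*^k·(1−p*)^(3−k).
DDD: m=24.9175, payoff=8.0125, prob=0.011942
UDD: m=34.1953, payoff=0.0000, prob=0.040303
DUD: m=28.2000, payoff=4.7300, prob=0.040303
UUD: m=38.7000, payoff=0.0000, prob=0.136023
DDU: m=26.5080, payoff=6.4220, prob=0.040303
UDU: m=36.3780, payoff=0.0000, prob=0.136023
DUU: m=28.2000, payoff=4.7300, prob=0.136023
UUU: m=38.7000, payoff=0.0000, prob=0.459079
Price = Σ prob·payoff / R^3 = 1.188534 / 1.771561 = 0.6709

price = 0.6709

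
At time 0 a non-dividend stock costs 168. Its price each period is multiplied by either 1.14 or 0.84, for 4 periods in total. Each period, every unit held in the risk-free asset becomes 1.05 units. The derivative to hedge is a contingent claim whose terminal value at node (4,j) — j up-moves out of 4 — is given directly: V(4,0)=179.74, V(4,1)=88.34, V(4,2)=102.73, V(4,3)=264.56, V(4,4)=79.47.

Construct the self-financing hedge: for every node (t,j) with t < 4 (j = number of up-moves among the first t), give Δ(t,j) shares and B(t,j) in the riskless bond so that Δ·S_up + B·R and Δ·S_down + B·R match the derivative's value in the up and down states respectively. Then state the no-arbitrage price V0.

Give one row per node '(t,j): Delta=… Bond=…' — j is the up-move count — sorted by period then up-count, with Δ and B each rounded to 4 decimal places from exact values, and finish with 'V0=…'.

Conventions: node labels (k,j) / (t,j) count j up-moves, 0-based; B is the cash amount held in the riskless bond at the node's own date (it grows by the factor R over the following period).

(0,0): Delta=0.1394 Bond=110.9206
(1,0): Delta=1.6521 Bond=-97.0120
(1,1): Delta=-0.3383 Bond=207.9574
(2,0): Delta=-0.4646 Bond=149.0536
(2,1): Delta=2.3206 Bond=-209.3981
(2,2): Delta=-1.1780 Bond=401.6782
(3,0): Delta=-3.0597 Bond=414.9143
(3,1): Delta=0.3549 Bond=45.7600
(3,2): Delta=2.9413 Bond=-333.7086
(3,3): Delta=-2.4788 Bond=745.5352
V0=134.3394

The replicating-portfolio and risk-neutral prices coincide; use p* = (1.05−0.84)/(1.14−0.84) = 0.7000 for the latter.
At maturity the claim pays: V(4,0)=179.7400, V(4,1)=88.3400, V(4,2)=102.7300, V(4,3)=264.5600, V(4,4)=79.4700
(3,0): S=99.5743. Δ = (V_up−V_dn)/(S_up−S_dn) = (88.3400−179.7400)/(113.5147−83.6424) = -3.0597. V = [p*·88.3400 + (1−p*)·179.7400]/1.05 = 110.2476. B = V − Δ·S = 414.9143.
(3,1): S=135.1365. Δ = (V_up−V_dn)/(S_up−S_dn) = (102.7300−88.3400)/(154.0556−113.5147) = 0.3549. V = [p*·102.7300 + (1−p*)·88.3400]/1.05 = 93.7267. B = V − Δ·S = 45.7600.
(3,2): S=183.3996. Δ = (V_up−V_dn)/(S_up−S_dn) = (264.5600−102.7300)/(209.0755−154.0556) = 2.9413. V = [p*·264.5600 + (1−p*)·102.7300]/1.05 = 205.7248. B = V − Δ·S = -333.7086.
(3,3): S=248.8994. Δ = (V_up−V_dn)/(S_up−S_dn) = (79.4700−264.5600)/(283.7453−209.0755) = -2.4788. V = [p*·79.4700 + (1−p*)·264.5600]/1.05 = 128.5686. B = V − Δ·S = 745.5352.
(2,0): S=118.5408. Δ = (V_up−V_dn)/(S_up−S_dn) = (93.7267−110.2476)/(135.1365−99.5743) = -0.4646. V = [p*·93.7267 + (1−p*)·110.2476]/1.05 = 93.9838. B = V − Δ·S = 149.0536.
(2,1): S=160.8768. Δ = (V_up−V_dn)/(S_up−S_dn) = (205.7248−93.7267)/(183.3996−135.1365) = 2.3206. V = [p*·205.7248 + (1−p*)·93.7267]/1.05 = 163.9289. B = V − Δ·S = -209.3981.
(2,2): S=218.3328. Δ = (V_up−V_dn)/(S_up−S_dn) = (128.5686−205.7248)/(248.8994−183.3996) = -1.1780. V = [p*·128.5686 + (1−p*)·205.7248]/1.05 = 144.4909. B = V − Δ·S = 401.6782.
(1,0): S=141.1200. Δ = (V_up−V_dn)/(S_up−S_dn) = (163.9289−93.9838)/(160.8768−118.5408) = 1.6521. V = [p*·163.9289 + (1−p*)·93.9838]/1.05 = 136.1384. B = V − Δ·S = -97.0120.
(1,1): S=191.5200. Δ = (V_up−V_dn)/(S_up−S_dn) = (144.4909−163.9289)/(218.3328−160.8768) = -0.3383. V = [p*·144.4909 + (1−p*)·163.9289]/1.05 = 143.1641. B = V − Δ·S = 207.9574.
(0,0): S=168.0000. Δ = (V_up−V_dn)/(S_up−S_dn) = (143.1641−136.1384)/(191.5200−141.1200) = 0.1394. V = [p*·143.1641 + (1−p*)·136.1384]/1.05 = 134.3394. B = V − Δ·S = 110.9206.
Check: Δ(0,0)·S0 + B(0,0) = 134.3394 = V0.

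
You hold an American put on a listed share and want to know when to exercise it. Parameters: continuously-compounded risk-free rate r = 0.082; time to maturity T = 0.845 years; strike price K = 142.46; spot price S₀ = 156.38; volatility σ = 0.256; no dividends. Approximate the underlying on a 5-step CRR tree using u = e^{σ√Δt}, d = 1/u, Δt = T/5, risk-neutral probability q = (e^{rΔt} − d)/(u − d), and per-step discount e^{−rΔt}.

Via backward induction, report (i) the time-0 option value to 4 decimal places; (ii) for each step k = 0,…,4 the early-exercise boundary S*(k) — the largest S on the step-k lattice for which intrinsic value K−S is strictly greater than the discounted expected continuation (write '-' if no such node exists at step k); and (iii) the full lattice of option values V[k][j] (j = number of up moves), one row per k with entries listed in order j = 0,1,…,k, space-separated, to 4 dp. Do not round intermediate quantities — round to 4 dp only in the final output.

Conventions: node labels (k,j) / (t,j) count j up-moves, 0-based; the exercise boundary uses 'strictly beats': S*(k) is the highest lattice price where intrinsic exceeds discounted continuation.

price = 5.2783
boundary = - - - 114.0420 126.6982
tree:
5.2783
9.6059 1.7267
16.9226 3.6186 0.1590
28.4180 7.5634 0.3503 0.0000
39.8099 15.7618 0.7719 0.0000 0.0000
50.0638 28.4180 1.7011 0.0000 0.0000 0.0000

params: Δt=0.16900 u=1.11098 d=0.90011 q=0.53989 e^(-rΔt)=0.98624
t_5 payoffs: 50.0638 28.4180 1.7011 0.0000 0.0000 0.0000
t_4: node(4,0) S=102.6501 payoff=39.8099 vs cont=37.8493 → 39.8099 [stop]  node(4,1) S=126.6982 payoff=15.7618 vs cont=13.8012 → 15.7618 [stop]  node(4,2) S=156.3800 payoff=0.0000 vs cont=0.7719 → 0.7719 [wait]  node(4,3) S=193.0154 payoff=0.0000 vs cont=0.0000 → 0.0000 [wait]  node(4,4) S=238.2335 payoff=0.0000 vs cont=0.0000 → 0.0000 [wait]  ⇒ S*(4)=126.6982
t_3: node(3,0) S=114.0420 payoff=28.4180 vs cont=26.4574 → 28.4180 [stop]  node(3,1) S=140.7589 payoff=1.7011 vs cont=7.5634 → 7.5634 [wait]  node(3,2) S=173.7347 payoff=0.0000 vs cont=0.3503 → 0.3503 [wait]  node(3,3) S=214.4359 payoff=0.0000 vs cont=0.0000 → 0.0000 [wait]  ⇒ S*(3)=114.0420
t_2: node(2,0) S=126.6982 payoff=15.7618 vs cont=16.9226 → 16.9226 [wait]  node(2,1) S=156.3800 payoff=0.0000 vs cont=3.6186 → 3.6186 [wait]  node(2,2) S=193.0154 payoff=0.0000 vs cont=0.1590 → 0.1590 [wait]  ⇒ S*(2)=-
t_1: node(1,0) S=140.7589 payoff=1.7011 vs cont=9.6059 → 9.6059 [wait]  node(1,1) S=173.7347 payoff=0.0000 vs cont=1.7267 → 1.7267 [wait]  ⇒ S*(1)=-
t_0: node(0,0) S=156.3800 payoff=0.0000 vs cont=5.2783 → 5.2783 [wait]  ⇒ S*(0)=-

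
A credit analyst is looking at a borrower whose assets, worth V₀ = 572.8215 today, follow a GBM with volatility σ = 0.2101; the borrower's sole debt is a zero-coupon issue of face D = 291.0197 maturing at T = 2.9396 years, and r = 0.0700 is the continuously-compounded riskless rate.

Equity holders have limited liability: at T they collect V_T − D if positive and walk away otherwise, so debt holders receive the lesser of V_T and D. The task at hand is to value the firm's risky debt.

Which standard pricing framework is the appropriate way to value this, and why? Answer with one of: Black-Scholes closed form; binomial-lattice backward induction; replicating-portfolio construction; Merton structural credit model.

framework: Merton structural credit model

Key observation: assets follow a GBM and default happens iff V_T < 291.0197; valuing claims on that split (equity as a call, risky debt as the residual) is the structural model's definition.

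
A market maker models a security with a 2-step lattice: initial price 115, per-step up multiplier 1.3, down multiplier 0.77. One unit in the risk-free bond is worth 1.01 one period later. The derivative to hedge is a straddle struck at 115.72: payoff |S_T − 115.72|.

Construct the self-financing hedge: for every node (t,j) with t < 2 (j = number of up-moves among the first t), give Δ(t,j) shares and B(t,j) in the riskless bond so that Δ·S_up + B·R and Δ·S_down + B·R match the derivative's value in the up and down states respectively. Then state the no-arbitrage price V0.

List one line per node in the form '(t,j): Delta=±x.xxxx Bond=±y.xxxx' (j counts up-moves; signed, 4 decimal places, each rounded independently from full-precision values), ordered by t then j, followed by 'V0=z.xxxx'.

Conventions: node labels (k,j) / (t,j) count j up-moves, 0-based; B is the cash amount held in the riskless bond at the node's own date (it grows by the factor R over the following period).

Arbitrage-free pricing uses the up-move probability p* = (R−d)/(u−d) = 0.4528, discounting each step at R = 1.01.
Expiry values: V(2,0)=47.5365, V(2,1)=0.6050, V(2,2)=78.6300
(1,0): S=88.5500. Δ = (V_up−V_dn)/(S_up−S_dn) = (0.6050−47.5365)/(115.1150−68.1835) = -1.0000. V = [p*·0.6050 + (1−p*)·47.5365]/1.01 = 26.0243. B = V − Δ·S = 114.5743.
(1,1): S=149.5000. Δ = (V_up−V_dn)/(S_up−S_dn) = (78.6300−0.6050)/(194.3500−115.1150) = 0.9847. V = [p*·78.6300 + (1−p*)·0.6050]/1.01 = 35.5813. B = V − Δ·S = -111.6357.
(0,0): S=115.0000. Δ = (V_up−V_dn)/(S_up−S_dn) = (35.5813−26.0243)/(149.5000−88.5500) = 0.1568. V = [p*·35.5813 + (1−p*)·26.0243]/1.01 = 30.0514. B = V − Δ·S = 12.0194.
Verification: the root portfolio costs Δ(0,0)·S0 + B(0,0) = 30.0514, matching V0.

(0,0): Delta=0.1568 Bond=12.0194
(1,0): Delta=-1.0000 Bond=114.5743
(1,1): Delta=0.9847 Bond=-111.6357
V0=30.0514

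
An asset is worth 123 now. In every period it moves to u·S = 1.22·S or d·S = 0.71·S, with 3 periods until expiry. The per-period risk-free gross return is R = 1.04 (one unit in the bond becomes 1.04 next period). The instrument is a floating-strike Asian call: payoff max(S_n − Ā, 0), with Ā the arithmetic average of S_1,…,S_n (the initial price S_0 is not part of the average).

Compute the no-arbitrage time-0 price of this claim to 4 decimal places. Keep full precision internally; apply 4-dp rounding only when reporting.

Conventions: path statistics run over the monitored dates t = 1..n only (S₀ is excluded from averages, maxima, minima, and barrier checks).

No-arbitrage gives p* = (R−d)/(u−d) = 0.6471: enumerate every path, weight its payoff by its p*-probability, and discount by R^3.
Enumerate all 2^3 = 8 price paths (U = up ×1.22, D = down ×0.71); each path with k up-moves has probability p*^k·(1−p*)^(3−k).
DDD: Ā=64.4525, payoff=0.0000, prob=0.043965
UDD: Ā=110.7493, payoff=0.0000, prob=0.080602
DUD: Ā=89.8393, payoff=0.0000, prob=0.080602
UUD: Ā=154.3717, payoff=0.0000, prob=0.147771
DDU: Ā=74.9932, payoff=0.6521, prob=0.080602
UDU: Ā=128.8615, payoff=1.1204, prob=0.147771
DUU: Ā=107.9515, payoff=22.0304, prob=0.147771
UUU: Ā=185.4942, payoff=37.8551, prob=0.270914
Price = Σ prob·payoff / R^3 = 13.729077 / 1.124864 = 12.2051

price = 12.2051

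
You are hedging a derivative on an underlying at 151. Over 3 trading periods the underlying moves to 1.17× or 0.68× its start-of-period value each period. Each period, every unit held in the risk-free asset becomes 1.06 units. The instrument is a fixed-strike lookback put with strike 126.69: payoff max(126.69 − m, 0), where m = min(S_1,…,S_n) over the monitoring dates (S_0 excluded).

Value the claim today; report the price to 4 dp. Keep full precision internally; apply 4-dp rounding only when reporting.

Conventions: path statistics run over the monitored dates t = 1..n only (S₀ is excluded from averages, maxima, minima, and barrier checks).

Set p* = 0.7755 (from d < R < u); the path-dependent value is the discounted p*-expectation over all price paths.
Enumerate all 2^3 = 8 price paths (U = up ×1.17, D = down ×0.68); each path with k up-moves has probability p*^k·(1−p*)^(3−k).
DDD: m=47.4792, payoff=79.2108, prob=0.011313
UDD: m=81.6922, payoff=44.9978, prob=0.039082
DUD: m=81.6922, payoff=44.9978, prob=0.039082
UUD: m=140.5587, payoff=0.0000, prob=0.135012
DDU: m=69.8224, payoff=56.8676, prob=0.039082
UDU: m=120.1356, payoff=6.5544, prob=0.135012
DUU: m=102.6800, payoff=24.0100, prob=0.135012
UUU: m=176.6700, payoff=0.0000, prob=0.466404
Price = Σ prob·payoff / R^3 = 10.762449 / 1.191016 = 9.0364

price = 9.0364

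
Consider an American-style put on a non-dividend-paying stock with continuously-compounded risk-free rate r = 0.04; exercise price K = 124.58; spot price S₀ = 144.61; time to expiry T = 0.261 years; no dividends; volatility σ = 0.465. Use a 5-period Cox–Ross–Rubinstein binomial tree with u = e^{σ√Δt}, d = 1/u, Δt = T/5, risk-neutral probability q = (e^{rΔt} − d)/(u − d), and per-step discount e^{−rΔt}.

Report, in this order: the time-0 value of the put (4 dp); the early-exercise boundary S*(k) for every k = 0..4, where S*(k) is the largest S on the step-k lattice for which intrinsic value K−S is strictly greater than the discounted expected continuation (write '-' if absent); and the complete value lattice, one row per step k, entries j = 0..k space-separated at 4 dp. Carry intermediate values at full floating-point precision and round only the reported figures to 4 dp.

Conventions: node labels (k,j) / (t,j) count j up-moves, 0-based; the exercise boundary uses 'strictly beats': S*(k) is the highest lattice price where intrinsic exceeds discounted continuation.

Δt=0.05220, u=1.11209, d=0.89921, q=0.48328, disc=e^(-rΔt)=0.99791
k=5 terminal: V=max(K-S,0) → 39.5639 19.4371 0.0000 0.0000 0.0000 0.0000
k=4: j=0 S=94.5454 intr=30.0346 cont=29.7747 V=30.0346[EX]; j=1 S=116.9282 intr=7.6518 cont=10.0225 V=10.0225[hold]; j=2 S=144.6100 intr=0.0000 cont=0.0000 V=0.0000[hold]; j=3 S=178.8452 intr=0.0000 cont=0.0000 V=0.0000[hold]; j=4 S=221.1853 intr=0.0000 cont=0.0000 V=0.0000[hold]  S*(4)=94.5454
k=3: j=0 S=105.1429 intr=19.4371 cont=20.3206 V=20.3206[hold]; j=1 S=130.0346 intr=0.0000 cont=5.1680 V=5.1680[hold]; j=2 S=160.8192 intr=0.0000 cont=0.0000 V=0.0000[hold]; j=3 S=198.8917 intr=0.0000 cont=0.0000 V=0.0000[hold]  S*(3)=-
k=2: j=0 S=116.9282 intr=7.6518 cont=12.9705 V=12.9705[hold]; j=1 S=144.6100 intr=0.0000 cont=2.6648 V=2.6648[hold]; j=2 S=178.8452 intr=0.0000 cont=0.0000 V=0.0000[hold]  S*(2)=-
k=1: j=0 S=130.0346 intr=0.0000 cont=7.9733 V=7.9733[hold]; j=1 S=160.8192 intr=0.0000 cont=1.3741 V=1.3741[hold]  S*(1)=-
k=0: j=0 S=144.6100 intr=0.0000 cont=4.7740 V=4.7740[hold]  S*(0)=-

price = 4.7740
boundary = - - - - 94.5454
tree:
4.7740
7.9733 1.3741
12.9705 2.6648 0.0000
20.3206 5.1680 0.0000 0.0000
30.0346 10.0225 0.0000 0.0000 0.0000
39.5639 19.4371 0.0000 0.0000 0.0000 0.0000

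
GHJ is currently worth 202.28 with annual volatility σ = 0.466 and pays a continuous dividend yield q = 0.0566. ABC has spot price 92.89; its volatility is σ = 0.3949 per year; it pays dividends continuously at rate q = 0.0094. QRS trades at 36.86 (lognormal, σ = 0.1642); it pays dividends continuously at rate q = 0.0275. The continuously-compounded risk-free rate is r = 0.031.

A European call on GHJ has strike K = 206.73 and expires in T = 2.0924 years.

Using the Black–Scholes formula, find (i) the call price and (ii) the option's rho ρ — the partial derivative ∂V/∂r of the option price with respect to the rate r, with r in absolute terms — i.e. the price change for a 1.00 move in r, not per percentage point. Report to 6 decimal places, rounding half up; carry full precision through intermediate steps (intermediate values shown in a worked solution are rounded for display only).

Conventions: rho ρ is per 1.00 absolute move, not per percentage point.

price = 42.543492
ρ = 132.480278

σ√T = 0.466·√2.0924 = 0.674075
d₁ = (ln(S/K) + (r−q+σ²/2)T) / (σ√T) = (ln(202.28/206.73) + (0.031−0.0566+0.466²/2)·2.0924) / 0.674075 = (-0.021761 + 0.173623) / 0.674075 = 0.225290
d₂ = d₁ − σ√T = 0.225290 − 0.674075 = -0.448785
e^{−rT} = 0.937195
e^{−qT} = 0.888314
N(d₁) = 0.589123,  N(d₂) = 0.326793
Call price V = S·e^{−qT}·N(d₁) − K·e^{−rT}·N(d₂) = 105.858478 − 63.314986 = 42.543492
ρ = K·T·e^{−rT}·N(d₂) = 132.480278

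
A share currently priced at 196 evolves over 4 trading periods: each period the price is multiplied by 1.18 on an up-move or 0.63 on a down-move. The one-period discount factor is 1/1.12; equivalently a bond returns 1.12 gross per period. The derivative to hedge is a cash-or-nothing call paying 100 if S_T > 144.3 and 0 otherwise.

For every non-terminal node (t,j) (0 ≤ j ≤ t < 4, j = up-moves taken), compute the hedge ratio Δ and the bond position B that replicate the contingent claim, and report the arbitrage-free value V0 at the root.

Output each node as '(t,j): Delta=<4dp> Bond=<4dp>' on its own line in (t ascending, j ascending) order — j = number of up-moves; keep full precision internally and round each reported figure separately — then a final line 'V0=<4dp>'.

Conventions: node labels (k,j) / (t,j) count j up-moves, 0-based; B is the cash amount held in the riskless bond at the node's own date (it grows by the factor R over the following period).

Since d<R<u, set p* = (R−d)/(u−d) = 0.8909; price each node as the discounted p*-expectation of its children.
Payoffs at expiry: V(4,0)=0.0000, V(4,1)=0.0000, V(4,2)=0.0000, V(4,3)=100.0000, V(4,4)=100.0000
(3,0): S=49.0092. Δ = (V_up−V_dn)/(S_up−S_dn) = (0.0000−0.0000)/(57.8309−30.8758) = 0.0000. V = [p*·0.0000 + (1−p*)·0.0000]/1.12 = 0.0000. B = V − Δ·S = 0.0000.
(3,1): S=91.7950. Δ = (V_up−V_dn)/(S_up−S_dn) = (0.0000−0.0000)/(108.3181−57.8309) = 0.0000. V = [p*·0.0000 + (1−p*)·0.0000]/1.12 = 0.0000. B = V − Δ·S = 0.0000.
(3,2): S=171.9336. Δ = (V_up−V_dn)/(S_up−S_dn) = (100.0000−0.0000)/(202.8816−108.3181) = 1.0575. V = [p*·100.0000 + (1−p*)·0.0000]/1.12 = 79.5455. B = V − Δ·S = -102.2727.
(3,3): S=322.0343. Δ = (V_up−V_dn)/(S_up−S_dn) = (100.0000−100.0000)/(380.0004−202.8816) = 0.0000. V = [p*·100.0000 + (1−p*)·100.0000]/1.12 = 89.2857. B = V − Δ·S = 89.2857.
(2,0): S=77.7924. Δ = (V_up−V_dn)/(S_up−S_dn) = (0.0000−0.0000)/(91.7950−49.0092) = 0.0000. V = [p*·0.0000 + (1−p*)·0.0000]/1.12 = 0.0000. B = V − Δ·S = 0.0000.
(2,1): S=145.7064. Δ = (V_up−V_dn)/(S_up−S_dn) = (79.5455−0.0000)/(171.9336−91.7950) = 0.9926. V = [p*·79.5455 + (1−p*)·0.0000]/1.12 = 63.2748. B = V − Δ·S = -81.3533.
(2,2): S=272.9104. Δ = (V_up−V_dn)/(S_up−S_dn) = (89.2857−79.5455)/(322.0343−171.9336) = 0.0649. V = [p*·89.2857 + (1−p*)·79.5455]/1.12 = 78.7707. B = V − Δ·S = 61.0611.
(1,0): S=123.4800. Δ = (V_up−V_dn)/(S_up−S_dn) = (63.2748−0.0000)/(145.7064−77.7924) = 0.9317. V = [p*·63.2748 + (1−p*)·0.0000]/1.12 = 50.3322. B = V − Δ·S = -64.7129.
(1,1): S=231.2800. Δ = (V_up−V_dn)/(S_up−S_dn) = (78.7707−63.2748)/(272.9104−145.7064) = 0.1218. V = [p*·78.7707 + (1−p*)·63.2748]/1.12 = 68.8216. B = V − Δ·S = 40.6473.
(0,0): S=196.0000. Δ = (V_up−V_dn)/(S_up−S_dn) = (68.8216−50.3322)/(231.2800−123.4800) = 0.1715. V = [p*·68.8216 + (1−p*)·50.3322]/1.12 = 59.6470. B = V − Δ·S = 26.0299.
As a check, the time-0 holding Δ(0,0)·S0 + B(0,0) comes to 59.6470 — exactly V0.

(0,0): Delta=0.1715 Bond=26.0299
(1,0): Delta=0.9317 Bond=-64.7129
(1,1): Delta=0.1218 Bond=40.6473
(2,0): Delta=0.0000 Bond=0.0000
(2,1): Delta=0.9926 Bond=-81.3533
(2,2): Delta=0.0649 Bond=61.0611
(3,0): Delta=0.0000 Bond=0.0000
(3,1): Delta=0.0000 Bond=0.0000
(3,2): Delta=1.0575 Bond=-102.2727
(3,3): Delta=0.0000 Bond=89.2857
V0=59.6470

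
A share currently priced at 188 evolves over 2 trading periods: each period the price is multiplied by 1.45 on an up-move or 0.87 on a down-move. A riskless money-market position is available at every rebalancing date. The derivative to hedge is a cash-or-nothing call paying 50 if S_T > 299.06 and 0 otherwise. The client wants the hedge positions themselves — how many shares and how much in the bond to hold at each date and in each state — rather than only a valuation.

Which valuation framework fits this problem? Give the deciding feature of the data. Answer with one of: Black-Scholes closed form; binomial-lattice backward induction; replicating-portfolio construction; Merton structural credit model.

framework: replicating-portfolio construction

Key observation: the mandate to exhibit the hedge at every date and state singles out the replicating-portfolio construction on the 2-period tree with factors 1.45 and 0.87 from 188.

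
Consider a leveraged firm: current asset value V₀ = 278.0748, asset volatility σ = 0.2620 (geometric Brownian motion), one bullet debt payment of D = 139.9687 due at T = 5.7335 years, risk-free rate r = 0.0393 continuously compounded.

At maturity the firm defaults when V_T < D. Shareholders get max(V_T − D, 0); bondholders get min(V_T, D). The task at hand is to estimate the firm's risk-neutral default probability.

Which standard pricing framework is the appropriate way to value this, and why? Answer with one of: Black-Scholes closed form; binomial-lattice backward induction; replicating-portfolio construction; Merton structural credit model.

Key observation: the question is about default risk generated by asset-value dynamics against a debt face of 139.9687 — the structural framework prices exactly that.

framework: Merton structural credit model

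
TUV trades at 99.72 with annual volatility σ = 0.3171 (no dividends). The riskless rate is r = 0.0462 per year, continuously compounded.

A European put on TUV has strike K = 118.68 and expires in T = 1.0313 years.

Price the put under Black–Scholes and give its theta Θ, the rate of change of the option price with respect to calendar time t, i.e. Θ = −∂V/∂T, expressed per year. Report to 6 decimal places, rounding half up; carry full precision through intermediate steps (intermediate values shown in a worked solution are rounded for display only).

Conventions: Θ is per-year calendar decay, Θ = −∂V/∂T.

σ√T = 0.3171·√1.0313 = 0.322024
d₁ = (ln(S/K) + (r+σ²/2)T) / (σ√T) = (ln(99.72/118.68) + (0.0462+0.3171²/2)·1.0313) / 0.322024 = (-0.174065 + 0.099496) / 0.322024 = -0.231562
d₂ = d₁ − σ√T = -0.231562 − 0.322024 = -0.553586
e^{−rT} = 0.953471
N(−d₁) = 0.591561,  N(−d₂) = 0.710069
Put price V = K·e^{−rT}·N(−d₂) − S·N(−d₁) = 80.349966 − 58.990454 = 21.359512
φ(d₁) = (1/√(2π))·e^{−d₁²/2} = 0.388389
Θ = −S·φ(d₁)·σ/(2√T) + r·K·e^{−rT}·N(−d₂) = −6.046756 + 3.712168 = -2.334587

price = 21.359512
Θ = -2.334587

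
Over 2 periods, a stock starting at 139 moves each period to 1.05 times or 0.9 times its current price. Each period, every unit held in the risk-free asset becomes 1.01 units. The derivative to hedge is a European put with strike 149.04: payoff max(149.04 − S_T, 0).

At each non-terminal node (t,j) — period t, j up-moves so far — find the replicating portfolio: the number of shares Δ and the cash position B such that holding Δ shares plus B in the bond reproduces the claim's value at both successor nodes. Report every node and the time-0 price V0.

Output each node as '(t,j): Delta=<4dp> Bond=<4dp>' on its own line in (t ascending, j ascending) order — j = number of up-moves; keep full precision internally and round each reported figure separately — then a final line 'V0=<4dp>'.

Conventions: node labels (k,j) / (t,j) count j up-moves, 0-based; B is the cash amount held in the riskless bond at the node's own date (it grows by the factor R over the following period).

(0,0): Delta=-0.8535 Bond=127.9551
(1,0): Delta=-1.0000 Bond=147.5644
(1,1): Delta=-0.8078 Bond=122.5693
V0=9.3214

Arbitrage-free pricing uses the up-move probability p* = (R−d)/(u−d) = 0.7333, discounting each step at R = 1.01.
Payoffs at expiry: V(2,0)=36.4500, V(2,1)=17.6850, V(2,2)=0.0000
  t=1,j=0: stock 125.1000 → up 131.3550 (V=17.6850), down 112.5900 (V=36.4500). Price 22.4644; hedge Δ=-1.0000, bond B=147.5644.
  t=1,j=1: stock 145.9500 → up 153.2475 (V=0.0000), down 131.3550 (V=17.6850). Price 4.6693; hedge Δ=-0.8078, bond B=122.5693.
  t=0,j=0: stock 139.0000 → up 145.9500 (V=4.6693), down 125.1000 (V=22.4644). Price 9.3214; hedge Δ=-0.8535, bond B=127.9551.
Check: Δ(0,0)·S0 + B(0,0) = 9.3214 = V0.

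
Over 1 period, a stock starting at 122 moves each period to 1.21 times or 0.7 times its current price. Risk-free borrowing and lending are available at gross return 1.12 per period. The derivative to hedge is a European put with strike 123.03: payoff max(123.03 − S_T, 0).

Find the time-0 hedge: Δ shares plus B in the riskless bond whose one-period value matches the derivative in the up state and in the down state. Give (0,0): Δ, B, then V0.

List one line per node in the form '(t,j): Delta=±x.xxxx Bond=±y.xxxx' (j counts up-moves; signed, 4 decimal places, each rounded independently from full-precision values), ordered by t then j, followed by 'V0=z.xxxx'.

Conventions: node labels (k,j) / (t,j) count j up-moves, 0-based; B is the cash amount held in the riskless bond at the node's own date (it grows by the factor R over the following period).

Since d<R<u, set p* = (R−d)/(u−d) = 0.8235; price each node as the discounted p*-expectation of its children.
Terminal payoffs: V(1,0)=37.6300, V(1,1)=0.0000
(0,0): S=122.0000. Δ = (V_up−V_dn)/(S_up−S_dn) = (0.0000−37.6300)/(147.6200−85.4000) = -0.6048. V = [p*·0.0000 + (1−p*)·37.6300]/1.12 = 5.9291. B = V − Δ·S = 79.7134.
Check: Δ(0,0)·S0 + B(0,0) = 5.9291 = V0.

(0,0): Delta=-0.6048 Bond=79.7134
V0=5.9291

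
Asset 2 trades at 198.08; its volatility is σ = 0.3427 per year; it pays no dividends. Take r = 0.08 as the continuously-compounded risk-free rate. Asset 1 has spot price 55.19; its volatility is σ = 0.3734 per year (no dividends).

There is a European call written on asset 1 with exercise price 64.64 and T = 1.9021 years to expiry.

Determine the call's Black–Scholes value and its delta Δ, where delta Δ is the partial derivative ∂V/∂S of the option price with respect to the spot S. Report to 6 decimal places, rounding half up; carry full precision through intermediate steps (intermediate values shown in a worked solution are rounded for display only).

price = 11.085563
Δ = 0.597184

σ√T = 0.3734·√1.9021 = 0.514981
d₁ = (ln(S/K) + (r+σ²/2)T) / (σ√T) = (ln(55.19/64.64) + (0.08+0.3734²/2)·1.9021) / 0.514981 = (-0.158052 + 0.284771) / 0.514981 = 0.246065
d₂ = d₁ − σ√T = 0.246065 − 0.514981 = -0.268915
e^{−rT} = 0.858844
N(d₁) = 0.597184,  N(d₂) = 0.393997
Call price V = S·N(d₁) − K·e^{−rT}·N(d₂) = 32.958596 − 21.873033 = 11.085563
Δ = N(d₁) = 0.597184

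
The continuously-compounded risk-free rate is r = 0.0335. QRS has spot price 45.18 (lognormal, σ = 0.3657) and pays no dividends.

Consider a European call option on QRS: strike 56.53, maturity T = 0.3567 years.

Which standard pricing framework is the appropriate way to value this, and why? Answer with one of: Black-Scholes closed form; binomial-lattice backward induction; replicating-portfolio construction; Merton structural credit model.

Key observation: the instrument is a plain European call (strike 56.53) on a lognormal asset; the exact continuous-time formula applies directly.

framework: Black-Scholes closed form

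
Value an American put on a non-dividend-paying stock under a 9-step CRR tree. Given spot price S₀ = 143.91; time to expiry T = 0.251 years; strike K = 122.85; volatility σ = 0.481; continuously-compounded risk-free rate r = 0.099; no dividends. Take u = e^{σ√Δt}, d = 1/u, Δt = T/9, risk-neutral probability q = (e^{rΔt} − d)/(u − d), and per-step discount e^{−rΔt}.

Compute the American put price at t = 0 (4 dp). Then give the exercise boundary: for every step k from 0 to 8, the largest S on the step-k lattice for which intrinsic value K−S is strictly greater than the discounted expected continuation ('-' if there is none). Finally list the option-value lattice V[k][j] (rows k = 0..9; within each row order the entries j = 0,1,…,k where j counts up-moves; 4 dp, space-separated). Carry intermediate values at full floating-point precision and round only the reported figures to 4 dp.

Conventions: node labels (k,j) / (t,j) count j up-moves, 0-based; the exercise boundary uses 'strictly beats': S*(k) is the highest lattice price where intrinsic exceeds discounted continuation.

price = 4.3739
boundary = - - - - - 96.3082 88.8747 96.3082 104.3636
tree:
4.3739
6.6479 2.0980
9.8592 3.4363 0.7557
14.2088 5.5142 1.3535 0.1552
19.8019 8.6298 2.3931 0.3095 0.0000
26.5418 13.0941 4.1618 0.6172 0.0000 0.0000
33.9753 19.1091 7.0823 1.2306 0.0000 0.0000 0.0000
40.8352 26.5418 11.6966 2.4539 0.0000 0.0000 0.0000 0.0000
47.1655 33.9753 18.4864 4.8932 0.0000 0.0000 0.0000 0.0000 0.0000
53.0072 40.8352 26.5418 9.7573 0.0000 0.0000 0.0000 0.0000 0.0000 0.0000

Δt=0.02789, u=1.08364, d=0.92281, q=0.49712, disc=e^(-rΔt)=0.99724
k=9 terminal: V=max(K-S,0) → 53.0072 40.8352 26.5418 9.7573 0.0000 0.0000 0.0000 0.0000 0.0000 0.0000
k=8: j=0 S=75.6845 intr=47.1655 cont=46.8268 V=47.1655[EX]; j=1 S=88.8747 intr=33.9753 cont=33.6366 V=33.9753[EX]; j=2 S=104.3636 intr=18.4864 cont=18.1477 V=18.4864[EX]; j=3 S=122.5519 intr=0.2981 cont=4.8932 V=4.8932[hold]; j=4 S=143.9100 intr=0.0000 cont=0.0000 V=0.0000[hold]; j=5 S=168.9904 intr=0.0000 cont=0.0000 V=0.0000[hold]; j=6 S=198.4417 intr=0.0000 cont=0.0000 V=0.0000[hold]; j=7 S=233.0258 intr=0.0000 cont=0.0000 V=0.0000[hold]; j=8 S=273.6371 intr=0.0000 cont=0.0000 V=0.0000[hold]  S*(8)=104.3636
k=7: j=0 S=82.0148 intr=40.8352 cont=40.4964 V=40.8352[EX]; j=1 S=96.3082 intr=26.5418 cont=26.2030 V=26.5418[EX]; j=2 S=113.0927 intr=9.7573 cont=11.6966 V=11.6966[hold]; j=3 S=132.8023 intr=0.0000 cont=2.4539 V=2.4539[hold]; j=4 S=155.9468 intr=0.0000 cont=0.0000 V=0.0000[hold]; j=5 S=183.1249 intr=0.0000 cont=0.0000 V=0.0000[hold]; j=6 S=215.0396 intr=0.0000 cont=0.0000 V=0.0000[hold]; j=7 S=252.5163 intr=0.0000 cont=0.0000 V=0.0000[hold]  S*(7)=96.3082
k=6: j=0 S=88.8747 intr=33.9753 cont=33.6366 V=33.9753[EX]; j=1 S=104.3636 intr=18.4864 cont=19.1091 V=19.1091[hold]; j=2 S=122.5519 intr=0.2981 cont=7.0823 V=7.0823[hold]; j=3 S=143.9100 intr=0.0000 cont=1.2306 V=1.2306[hold]; j=4 S=168.9904 intr=0.0000 cont=0.0000 V=0.0000[hold]; j=5 S=198.4417 intr=0.0000 cont=0.0000 V=0.0000[hold]; j=6 S=233.0258 intr=0.0000 cont=0.0000 V=0.0000[hold]  S*(6)=88.8747
k=5: j=0 S=96.3082 intr=26.5418 cont=26.5117 V=26.5418[EX]; j=1 S=113.0927 intr=9.7573 cont=13.0941 V=13.0941[hold]; j=2 S=132.8023 intr=0.0000 cont=4.1618 V=4.1618[hold]; j=3 S=155.9468 intr=0.0000 cont=0.6172 V=0.6172[hold]; j=4 S=183.1249 intr=0.0000 cont=0.0000 V=0.0000[hold]; j=5 S=215.0396 intr=0.0000 cont=0.0000 V=0.0000[hold]  S*(5)=96.3082
k=4: j=0 S=104.3636 intr=18.4864 cont=19.8019 V=19.8019[hold]; j=1 S=122.5519 intr=0.2981 cont=8.6298 V=8.6298[hold]; j=2 S=143.9100 intr=0.0000 cont=2.3931 V=2.3931[hold]; j=3 S=168.9904 intr=0.0000 cont=0.3095 V=0.3095[hold]; j=4 S=198.4417 intr=0.0000 cont=0.0000 V=0.0000[hold]  S*(4)=-
k=3: j=0 S=113.0927 intr=9.7573 cont=14.2088 V=14.2088[hold]; j=1 S=132.8023 intr=0.0000 cont=5.5142 V=5.5142[hold]; j=2 S=155.9468 intr=0.0000 cont=1.3535 V=1.3535[hold]; j=3 S=183.1249 intr=0.0000 cont=0.1552 V=0.1552[hold]  S*(3)=-
k=2: j=0 S=122.5519 intr=0.2981 cont=9.8592 V=9.8592[hold]; j=1 S=143.9100 intr=0.0000 cont=3.4363 V=3.4363[hold]; j=2 S=168.9904 intr=0.0000 cont=0.7557 V=0.7557[hold]  S*(2)=-
k=1: j=0 S=132.8023 intr=0.0000 cont=6.6479 V=6.6479[hold]; j=1 S=155.9468 intr=0.0000 cont=2.0980 V=2.0980[hold]  S*(1)=-
k=0: j=0 S=143.9100 intr=0.0000 cont=4.3739 V=4.3739[hold]  S*(0)=-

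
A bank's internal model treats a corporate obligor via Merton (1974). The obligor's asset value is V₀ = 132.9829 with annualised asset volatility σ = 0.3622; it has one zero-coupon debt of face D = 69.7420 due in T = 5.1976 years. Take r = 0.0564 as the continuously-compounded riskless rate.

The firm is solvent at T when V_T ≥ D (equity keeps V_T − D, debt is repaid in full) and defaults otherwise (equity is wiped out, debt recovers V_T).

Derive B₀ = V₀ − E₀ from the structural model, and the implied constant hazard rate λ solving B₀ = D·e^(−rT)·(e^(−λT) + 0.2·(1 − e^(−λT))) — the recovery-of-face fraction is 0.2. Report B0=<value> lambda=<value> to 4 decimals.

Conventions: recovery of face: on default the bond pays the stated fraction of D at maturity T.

Equity is a call on the firm's assets struck at D = 69.7420:
d₁ = [ln(V₀/D) + (r + σ²/2)T] / (σ√T)
   = [ln(132.9829/69.7420) + (0.0564 + 0.5·0.3622²)·5.1976] / (0.3622·√5.1976)
   = [0.645418 + 0.634078] / 0.825752 = 1.549491
d₂ = d₁ − σ√T = 1.549491 − 0.825752 = 0.723739
N(d₁) = 0.939368,  N(d₂) = 0.765387,  e^(−rT) = 0.745914
E₀ = V₀·N(d₁) − D·e^(−rT)·N(d₂)
   = 132.9829·0.939368 − 69.7420·0.745914·0.765387 = 85.103286
B₀ = V₀ − E₀ = 132.9829 − 85.103286 = 47.879614
e^(−λT) = (B₀·e^(rT)/D − 0.2)/(1 − 0.2) = (47.8796·1.340637/69.7420 − 0.2)/0.8 = 0.90047511
λ = −ln(0.90047511)/5.1976 = 0.020169

B0=47.8796 lambda=0.0202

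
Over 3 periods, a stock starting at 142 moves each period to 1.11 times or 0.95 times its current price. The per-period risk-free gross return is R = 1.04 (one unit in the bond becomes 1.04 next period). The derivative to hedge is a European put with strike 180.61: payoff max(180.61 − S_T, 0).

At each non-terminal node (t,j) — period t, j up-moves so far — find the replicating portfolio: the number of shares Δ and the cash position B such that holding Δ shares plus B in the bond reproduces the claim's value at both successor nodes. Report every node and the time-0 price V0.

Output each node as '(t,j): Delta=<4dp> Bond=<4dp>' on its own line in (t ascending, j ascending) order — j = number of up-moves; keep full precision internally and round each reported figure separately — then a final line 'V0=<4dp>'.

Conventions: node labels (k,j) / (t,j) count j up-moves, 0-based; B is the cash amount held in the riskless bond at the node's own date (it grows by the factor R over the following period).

(0,0): Delta=-0.8250 Bond=137.8586
(1,0): Delta=-1.0000 Bond=166.9841
(1,1): Delta=-0.7085 Bond=125.0088
(2,0): Delta=-1.0000 Bond=173.6635
(2,1): Delta=-1.0000 Bond=173.6635
(2,2): Delta=-0.5144 Bond=96.0558
V0=20.7124

No-arbitrage ⇒ martingale measure with p* = (R−d)/(u−d) = 0.5625.
Terminal payoffs: V(3,0)=58.8628, V(3,1)=38.3580, V(3,2)=14.3997, V(3,3)=0.0000
  t=2,j=0: stock 128.1550 → up 142.2521 (V=38.3580), down 121.7472 (V=58.8628). Price 45.5085; hedge Δ=-1.0000, bond B=173.6635.
  t=2,j=1: stock 149.7390 → up 166.2103 (V=14.3997), down 142.2520 (V=38.3580). Price 23.9245; hedge Δ=-1.0000, bond B=173.6635.
  t=2,j=2: stock 174.9582 → up 194.2036 (V=0.0000), down 166.2103 (V=14.3997). Price 6.0576; hedge Δ=-0.5144, bond B=96.0558.
  t=1,j=0: stock 134.9000 → up 149.7390 (V=23.9245), down 128.1550 (V=45.5085). Price 32.0841; hedge Δ=-1.0000, bond B=166.9841.
  t=1,j=1: stock 157.6200 → up 174.9582 (V=6.0576), down 149.7390 (V=23.9245). Price 13.3407; hedge Δ=-0.7085, bond B=125.0088.
  t=0,j=0: stock 142.0000 → up 157.6200 (V=13.3407), down 134.9000 (V=32.0841). Price 20.7124; hedge Δ=-0.8250, bond B=137.8586.
Sanity check at the root: Δ(0,0)·S0 + B(0,0) reproduces V0 = 20.7124.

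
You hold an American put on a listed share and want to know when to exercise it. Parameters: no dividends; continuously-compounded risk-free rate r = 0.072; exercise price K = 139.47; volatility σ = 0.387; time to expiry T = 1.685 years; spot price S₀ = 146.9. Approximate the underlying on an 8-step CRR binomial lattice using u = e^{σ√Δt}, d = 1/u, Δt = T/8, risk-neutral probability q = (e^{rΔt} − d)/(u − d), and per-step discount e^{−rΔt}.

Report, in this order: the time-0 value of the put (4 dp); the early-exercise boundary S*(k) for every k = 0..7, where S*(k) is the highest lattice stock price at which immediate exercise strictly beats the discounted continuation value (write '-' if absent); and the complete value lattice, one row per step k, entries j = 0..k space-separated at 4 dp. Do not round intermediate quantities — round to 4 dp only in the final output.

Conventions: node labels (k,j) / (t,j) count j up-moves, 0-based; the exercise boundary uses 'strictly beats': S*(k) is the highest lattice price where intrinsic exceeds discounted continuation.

price = 18.2124
boundary = - - - 86.2219 72.1909 86.2219 102.9798 86.2219
tree:
18.2124
26.9084 10.0226
38.5350 16.0369 4.2794
53.2481 24.9150 7.5972 1.0729
67.2791 37.2980 13.2214 2.1722 0.0000
79.0267 53.2481 22.3956 4.3976 0.0000 0.0000
88.8627 67.2791 36.4902 8.9030 0.0000 0.0000 0.0000
97.0981 79.0267 53.2481 18.0242 0.0000 0.0000 0.0000 0.0000
103.9933 88.8627 67.2791 36.4902 0.0000 0.0000 0.0000 0.0000 0.0000

params: Δt=0.21063 u=1.19436 d=0.83727 q=0.49851 e^(-rΔt)=0.98495
t_8 payoffs: 103.9933 88.8627 67.2791 36.4902 0.0000 0.0000 0.0000 0.0000 0.0000
t_7: node(7,0) S=42.3719 payoff=97.0981 vs cont=94.9990 → 97.0981 [stop]  node(7,1) S=60.4433 payoff=79.0267 vs cont=76.9276 → 79.0267 [stop]  node(7,2) S=86.2219 payoff=53.2481 vs cont=51.1490 → 53.2481 [stop]  node(7,3) S=122.9949 payoff=16.4751 vs cont=18.0242 → 18.0242 [wait]  node(7,4) S=175.4513 payoff=0.0000 vs cont=0.0000 → 0.0000 [wait]  node(7,5) S=250.2800 payoff=0.0000 vs cont=0.0000 → 0.0000 [wait]  node(7,6) S=357.0226 payoff=0.0000 vs cont=0.0000 → 0.0000 [wait]  node(7,7) S=509.2901 payoff=0.0000 vs cont=0.0000 → 0.0000 [wait]  ⇒ S*(7)=86.2219
t_6: node(6,0) S=50.6073 payoff=88.8627 vs cont=86.7636 → 88.8627 [stop]  node(6,1) S=72.1909 payoff=67.2791 vs cont=65.1800 → 67.2791 [stop]  node(6,2) S=102.9798 payoff=36.4902 vs cont=35.1516 → 36.4902 [stop]  node(6,3) S=146.9000 payoff=0.0000 vs cont=8.9030 → 8.9030 [wait]  node(6,4) S=209.5518 payoff=0.0000 vs cont=0.0000 → 0.0000 [wait]  node(6,5) S=298.9241 payoff=0.0000 vs cont=0.0000 → 0.0000 [wait]  node(6,6) S=426.4130 payoff=0.0000 vs cont=0.0000 → 0.0000 [wait]  ⇒ S*(6)=102.9798
t_5: node(5,0) S=60.4433 payoff=79.0267 vs cont=76.9276 → 79.0267 [stop]  node(5,1) S=86.2219 payoff=53.2481 vs cont=51.1490 → 53.2481 [stop]  node(5,2) S=122.9949 payoff=16.4751 vs cont=22.3956 → 22.3956 [wait]  node(5,3) S=175.4513 payoff=0.0000 vs cont=4.3976 → 4.3976 [wait]  node(5,4) S=250.2800 payoff=0.0000 vs cont=0.0000 → 0.0000 [wait]  node(5,5) S=357.0226 payoff=0.0000 vs cont=0.0000 → 0.0000 [wait]  ⇒ S*(5)=86.2219
t_4: node(4,0) S=72.1909 payoff=67.2791 vs cont=65.1800 → 67.2791 [stop]  node(4,1) S=102.9798 payoff=36.4902 vs cont=37.2980 → 37.2980 [wait]  node(4,2) S=146.9000 payoff=0.0000 vs cont=13.2214 → 13.2214 [wait]  node(4,3) S=209.5518 payoff=0.0000 vs cont=2.1722 → 2.1722 [wait]  node(4,4) S=298.9241 payoff=0.0000 vs cont=0.0000 → 0.0000 [wait]  ⇒ S*(4)=72.1909
t_3: node(3,0) S=86.2219 payoff=53.2481 vs cont=51.5457 → 53.2481 [stop]  node(3,1) S=122.9949 payoff=16.4751 vs cont=24.9150 → 24.9150 [wait]  node(3,2) S=175.4513 payoff=0.0000 vs cont=7.5972 → 7.5972 [wait]  node(3,3) S=250.2800 payoff=0.0000 vs cont=1.0729 → 1.0729 [wait]  ⇒ S*(3)=86.2219
t_2: node(2,0) S=102.9798 payoff=36.4902 vs cont=38.5350 → 38.5350 [wait]  node(2,1) S=146.9000 payoff=0.0000 vs cont=16.0369 → 16.0369 [wait]  node(2,2) S=209.5518 payoff=0.0000 vs cont=4.2794 → 4.2794 [wait]  ⇒ S*(2)=-
t_1: node(1,0) S=122.9949 payoff=16.4751 vs cont=26.9084 → 26.9084 [wait]  node(1,1) S=175.4513 payoff=0.0000 vs cont=10.0226 → 10.0226 [wait]  ⇒ S*(1)=-
t_0: node(0,0) S=146.9000 payoff=0.0000 vs cont=18.2124 → 18.2124 [wait]  ⇒ S*(0)=-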